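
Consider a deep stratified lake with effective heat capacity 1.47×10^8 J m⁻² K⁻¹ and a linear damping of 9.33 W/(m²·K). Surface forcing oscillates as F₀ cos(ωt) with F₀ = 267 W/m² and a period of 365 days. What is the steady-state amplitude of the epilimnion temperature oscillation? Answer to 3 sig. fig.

8.69 K

Areal heat capacity C = 1.47×10^8 J m⁻² K⁻¹ (given).
Angular frequency ω = 2π / T = 2π / 3.15×10^7 s = 1.99×10^-7 s⁻¹.
√((Cω)² + λ²) = √((29.3)² + 9.33²) = 30.7 W/(m²·K).
Amplitude A = F₀ / √((Cω)²+λ²) = 267 / 30.7 = 8.69 K.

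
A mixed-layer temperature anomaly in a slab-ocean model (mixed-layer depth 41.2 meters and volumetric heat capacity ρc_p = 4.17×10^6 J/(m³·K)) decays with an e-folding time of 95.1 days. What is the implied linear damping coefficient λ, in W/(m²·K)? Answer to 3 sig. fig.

Areal heat capacity C = ρc_p × D = 4.17×10^6 × 41.2 = 1.72×10^8 J m⁻² K⁻¹.
τ = 95.1 days = 8.22×10^6 s.
λ = C / τ = 1.72×10^8 / 8.22×10^6 = 20.9 W/(m²·K).

20.9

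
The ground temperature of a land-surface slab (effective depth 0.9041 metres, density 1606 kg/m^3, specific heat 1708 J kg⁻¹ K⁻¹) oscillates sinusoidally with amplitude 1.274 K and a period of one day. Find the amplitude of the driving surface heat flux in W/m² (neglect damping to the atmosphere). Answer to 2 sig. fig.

230

Areal heat capacity C = ρ c_p D = 1606 × 1708 × 0.9041 = 2.48×10^6 J m⁻² K⁻¹.
ω = 2π / 86400 s = 7.27×10^-5 s⁻¹.
Cω = 2.48×10^6 × 7.27×10^-5 = 180 W/(m²·K).
F₀ = A × Cω = 1.274 × 180 = 230 W/m².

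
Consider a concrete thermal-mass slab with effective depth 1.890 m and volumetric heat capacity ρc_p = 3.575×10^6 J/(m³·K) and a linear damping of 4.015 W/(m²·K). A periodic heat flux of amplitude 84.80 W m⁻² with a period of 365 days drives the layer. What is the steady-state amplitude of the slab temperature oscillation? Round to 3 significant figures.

Areal heat capacity C = ρc_p × D = 3.575×10^6 × 1.890 = 6.76×10^6 J/(m²·K).
Angular frequency ω = 2π / T = 2π / 3.15×10^7 s = 1.99×10^-7 s⁻¹.
√((Cω)² + λ²) = √((1.35)² + 4.015²) = 4.23 W/(m²·K).
Amplitude A = F₀ / √((Cω)²+λ²) = 84.80 / 4.23 = 20.0 K.

20.0 K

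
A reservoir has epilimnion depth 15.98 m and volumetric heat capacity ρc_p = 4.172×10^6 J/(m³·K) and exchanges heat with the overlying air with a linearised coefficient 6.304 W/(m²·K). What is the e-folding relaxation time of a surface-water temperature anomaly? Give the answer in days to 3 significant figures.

122 days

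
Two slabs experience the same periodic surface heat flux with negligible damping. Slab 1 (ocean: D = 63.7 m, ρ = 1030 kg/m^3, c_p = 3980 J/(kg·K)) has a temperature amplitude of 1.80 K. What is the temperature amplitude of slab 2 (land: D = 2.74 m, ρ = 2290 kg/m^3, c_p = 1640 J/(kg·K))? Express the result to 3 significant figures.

45.7 K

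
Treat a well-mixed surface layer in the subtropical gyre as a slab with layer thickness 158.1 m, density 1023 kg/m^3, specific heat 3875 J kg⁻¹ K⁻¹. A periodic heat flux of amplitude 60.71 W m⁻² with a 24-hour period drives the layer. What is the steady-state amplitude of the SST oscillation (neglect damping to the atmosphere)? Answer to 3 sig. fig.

Areal heat capacity C = ρ c_p D = 1023 × 3875 × 158.1 = 6.27×10^8 J/(m²·K).
Angular frequency ω = 2π / T = 2π / 86400 s = 7.27×10^-5 s⁻¹.
Cω = 6.27×10^8 × 7.27×10^-5 = 45600 W/(m²·K).
Amplitude A = F₀ / (Cω) = 60.71 / 45600 = 0.00133 K.

0.00133 K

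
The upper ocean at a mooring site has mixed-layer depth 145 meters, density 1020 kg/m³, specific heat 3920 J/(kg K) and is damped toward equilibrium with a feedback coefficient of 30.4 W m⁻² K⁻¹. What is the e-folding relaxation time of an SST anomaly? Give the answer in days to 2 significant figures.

Areal heat capacity C = ρ c_p D = 1020 × 3920 × 145 = 5.80×10^8 J/(m²·K).
Relaxation time τ = C / λ = 5.80×10^8 / 30.4 = 1.91×10^7 s.
In days: 1.91×10^7 s / (86400 s/day) = 221 days.

220 days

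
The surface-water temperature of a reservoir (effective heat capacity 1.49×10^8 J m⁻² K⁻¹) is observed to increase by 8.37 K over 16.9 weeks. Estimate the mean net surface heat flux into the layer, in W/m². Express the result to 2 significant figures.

120

Areal heat capacity C = 1.49×10^8 J m⁻² K⁻¹ (given).
Required heat per unit area: Q = C ΔT = 1.49×10^8 × 8.37 = 1.25×10^9 J/m².
Flux F = Q / Δt = 1.25×10^9 / 1.02×10^7 s = 122 W/m².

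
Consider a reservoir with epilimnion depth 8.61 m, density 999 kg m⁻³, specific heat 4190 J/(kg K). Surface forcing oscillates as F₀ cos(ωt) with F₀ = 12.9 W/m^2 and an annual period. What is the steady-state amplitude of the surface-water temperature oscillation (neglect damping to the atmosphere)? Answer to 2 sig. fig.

1.8 K

Areal heat capacity C = ρ c_p D = 999 × 4190 × 8.61 = 3.60×10^7 J/(m^2 K).
Angular frequency ω = 2π / T = 2π / 3.15×10^7 s = 1.99×10^-7 s⁻¹.
Cω = 3.60×10^7 × 1.99×10^-7 = 7.18 W/(m²·K).
Amplitude A = F₀ / (Cω) = 12.9 / 7.18 = 1.80 K.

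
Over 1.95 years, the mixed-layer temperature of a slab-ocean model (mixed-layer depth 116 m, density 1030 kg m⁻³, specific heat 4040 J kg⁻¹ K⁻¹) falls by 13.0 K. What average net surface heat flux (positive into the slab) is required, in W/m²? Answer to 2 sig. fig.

Areal heat capacity C = ρ c_p D = 1030 × 4040 × 116 = 4.83×10^8 J m⁻² K⁻¹.
Required heat per unit area: Q = C ΔT = 4.83×10^8 × -13.0 = -6.28×10^9 J/m².
Flux F = Q / Δt = -6.28×10^9 / 6.15×10^7 s = -102 W/m².

-100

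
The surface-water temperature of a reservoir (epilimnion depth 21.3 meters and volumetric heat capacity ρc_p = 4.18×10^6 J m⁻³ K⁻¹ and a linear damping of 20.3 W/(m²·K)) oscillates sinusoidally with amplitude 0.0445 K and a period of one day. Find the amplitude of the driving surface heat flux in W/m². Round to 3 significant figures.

Areal heat capacity C = ρc_p × D = 4.18×10^6 × 21.3 = 8.90×10^7 J/(m^2 K).
ω = 2π / 86400 s = 7.27×10^-5 s⁻¹.
√((Cω)² + λ²) = √((6470)² + 20.3²) = 6470 W/(m²·K).
F₀ = A × √((Cω)²+λ²) = 0.0445 × 6470 = 288 W/m².

288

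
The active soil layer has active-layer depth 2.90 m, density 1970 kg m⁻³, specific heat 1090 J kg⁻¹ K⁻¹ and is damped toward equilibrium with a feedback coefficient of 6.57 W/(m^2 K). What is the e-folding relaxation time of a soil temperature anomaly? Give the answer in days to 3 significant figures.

11.0 days

Areal heat capacity C = ρ c_p D = 1970 × 1090 × 2.90 = 6.23×10^6 J/(m^2 K).
Relaxation time τ = C / λ = 6.23×10^6 / 6.57 = 9.48×10^5 s.
In days: 9.48×10^5 s / (86400 s/day) = 11.0 days.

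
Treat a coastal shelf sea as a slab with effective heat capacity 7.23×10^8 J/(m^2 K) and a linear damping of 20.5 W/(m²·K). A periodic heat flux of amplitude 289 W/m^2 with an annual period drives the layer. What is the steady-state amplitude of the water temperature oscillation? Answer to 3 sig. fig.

Areal heat capacity C = 7.23×10^8 J/(m^2 K) (given).
Angular frequency ω = 2π / T = 2π / 3.15×10^7 s = 1.99×10^-7 s⁻¹.
√((Cω)² + λ²) = √((144)² + 20.5²) = 146 W/(m²·K).
Amplitude A = F₀ / √((Cω)²+λ²) = 289 / 146 = 1.99 K.

1.99 K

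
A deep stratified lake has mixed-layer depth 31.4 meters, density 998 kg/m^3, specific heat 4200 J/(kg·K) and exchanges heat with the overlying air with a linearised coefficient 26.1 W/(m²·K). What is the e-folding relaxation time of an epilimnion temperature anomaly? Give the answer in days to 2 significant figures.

Areal heat capacity C = ρ c_p D = 998 × 4200 × 31.4 = 1.32×10^8 J/(m^2 K).
Relaxation time τ = C / λ = 1.32×10^8 / 26.1 = 5.04×10^6 s.
In days: 5.04×10^6 s / (86400 s/day) = 58.4 days.

58 days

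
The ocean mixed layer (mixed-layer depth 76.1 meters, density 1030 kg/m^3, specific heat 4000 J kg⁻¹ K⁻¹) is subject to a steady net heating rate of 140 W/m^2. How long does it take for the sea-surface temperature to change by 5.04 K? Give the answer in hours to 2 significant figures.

Areal heat capacity C = ρ c_p D = 1030 × 4000 × 76.1 = 3.14×10^8 J/(m^2 K).
Time required: Δt = C ΔT / F = 3.14×10^8 × 5.04 / 140 = 1.13×10^7 s.
In hours: 1.13×10^7 s / (3600 s/hour) = 3140 hours.

3100 hours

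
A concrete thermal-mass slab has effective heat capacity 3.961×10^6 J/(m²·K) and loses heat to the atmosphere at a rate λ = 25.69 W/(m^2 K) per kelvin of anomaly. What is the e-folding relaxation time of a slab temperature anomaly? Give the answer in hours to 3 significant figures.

42.8 hours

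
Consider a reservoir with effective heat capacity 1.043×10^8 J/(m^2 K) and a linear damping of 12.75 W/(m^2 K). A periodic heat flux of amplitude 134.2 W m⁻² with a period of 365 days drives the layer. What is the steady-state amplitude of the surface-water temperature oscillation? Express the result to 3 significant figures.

5.50 K

Areal heat capacity C = 1.043×10^8 J/(m^2 K) (given).
Angular frequency ω = 2π / T = 2π / 3.15×10^7 s = 1.99×10^-7 s⁻¹.
√((Cω)² + λ²) = √((20.8)² + 12.75²) = 24.4 W/(m²·K).
Amplitude A = F₀ / √((Cω)²+λ²) = 134.2 / 24.4 = 5.50 K.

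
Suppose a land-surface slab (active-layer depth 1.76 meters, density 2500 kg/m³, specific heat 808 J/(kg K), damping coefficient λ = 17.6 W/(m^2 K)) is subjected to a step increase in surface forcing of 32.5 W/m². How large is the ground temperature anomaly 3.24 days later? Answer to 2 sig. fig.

Areal heat capacity C = ρ c_p D = 2500 × 808 × 1.76 = 3.56×10^6 J/(m^2 K).
τ = C / λ = 3.56×10^6 / 17.6 = 2.02×10^5 s.
Equilibrium anomaly ΔT_eq = F / λ = 32.5 / 17.6 = 1.85 K.
t = 3.24 days = 2.80×10^5 s, so t/τ = 1.39.
ΔT(t) = ΔT_eq (1 − e^(−t/τ)) = 1.85 × (1 − e^−1.39) = 1.38 K.

1.4 K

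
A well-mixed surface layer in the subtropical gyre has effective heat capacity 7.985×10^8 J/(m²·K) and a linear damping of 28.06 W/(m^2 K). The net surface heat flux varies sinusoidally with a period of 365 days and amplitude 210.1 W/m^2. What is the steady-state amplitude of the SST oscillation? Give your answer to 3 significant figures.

Areal heat capacity C = 7.985×10^8 J/(m²·K) (given).
Angular frequency ω = 2π / T = 2π / 3.15×10^7 s = 1.99×10^-7 s⁻¹.
√((Cω)² + λ²) = √((159)² + 28.06²) = 162 W/(m²·K).
Amplitude A = F₀ / √((Cω)²+λ²) = 210.1 / 162 = 1.30 K.

1.30 K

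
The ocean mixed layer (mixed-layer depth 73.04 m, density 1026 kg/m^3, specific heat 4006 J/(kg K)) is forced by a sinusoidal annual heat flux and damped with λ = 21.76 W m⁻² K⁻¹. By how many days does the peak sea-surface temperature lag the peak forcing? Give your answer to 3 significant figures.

Areal heat capacity C = ρ c_p D = 1026 × 4006 × 73.04 = 3.00×10^8 J/(m^2 K).
ω = 2π / 3.15×10^7 s = 1.99×10^-7 s⁻¹.
Phase lag φ = arctan(Cω/λ) = arctan(59.8/21.76) = 1.22 rad.
Time lag = φ / ω = 1.22 / 1.99×10^-7 = 6.13×10^6 s = 71.0 days.

71.0 days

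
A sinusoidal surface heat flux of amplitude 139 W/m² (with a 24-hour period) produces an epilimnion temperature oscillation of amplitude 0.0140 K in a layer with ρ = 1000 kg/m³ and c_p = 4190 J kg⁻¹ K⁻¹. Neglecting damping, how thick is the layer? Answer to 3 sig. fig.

ω = 2π / 86400 s = 7.27×10^-5 s⁻¹.
Required C = F₀ / (A ω) = 139 / (0.0140 × 7.27×10^-5) = 1.37×10^8 J/(m²·K).
D = C / (ρ c_p) = 1.37×10^8 / (1000 × 4190) = 32.6 m.

32.6 m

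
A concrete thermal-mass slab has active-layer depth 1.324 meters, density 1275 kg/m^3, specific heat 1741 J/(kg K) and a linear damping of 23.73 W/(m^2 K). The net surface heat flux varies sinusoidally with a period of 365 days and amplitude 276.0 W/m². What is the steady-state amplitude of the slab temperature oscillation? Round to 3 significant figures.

11.6 K

Areal heat capacity C = ρ c_p D = 1275 × 1741 × 1.324 = 2.94×10^6 J/(m^2 K).
Angular frequency ω = 2π / T = 2π / 3.15×10^7 s = 1.99×10^-7 s⁻¹.
√((Cω)² + λ²) = √((0.586)² + 23.73²) = 23.7 W/(m²·K).
Amplitude A = F₀ / √((Cω)²+λ²) = 276.0 / 23.7 = 11.6 K.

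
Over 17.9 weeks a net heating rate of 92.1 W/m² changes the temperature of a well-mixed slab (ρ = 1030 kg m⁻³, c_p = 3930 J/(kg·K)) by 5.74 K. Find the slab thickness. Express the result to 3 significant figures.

Heat input Q = F Δt = 92.1 × 1.08×10^7 s = 9.97×10^8 J/m².
Required areal heat capacity C = Q / ΔT = 1.74×10^8 J/(m²·K).
Depth D = C / (ρ c_p) = 1.74×10^8 / (1030 × 3930) = 42.9 m.

42.9 m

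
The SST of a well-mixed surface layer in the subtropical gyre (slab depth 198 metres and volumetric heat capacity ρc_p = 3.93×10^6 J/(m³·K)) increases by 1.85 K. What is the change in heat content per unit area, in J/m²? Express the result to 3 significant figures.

Areal heat capacity C = ρc_p × D = 3.93×10^6 × 198 = 7.78×10^8 J/(m²·K).
ΔQ = C ΔT = 7.78×10^8 × 1.85 = 1.44×10^9 J/m².

1.44×10^9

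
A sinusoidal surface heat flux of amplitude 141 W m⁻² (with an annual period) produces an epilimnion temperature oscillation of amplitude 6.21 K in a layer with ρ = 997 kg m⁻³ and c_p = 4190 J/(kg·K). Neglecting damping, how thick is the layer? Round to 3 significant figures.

ω = 2π / 3.15×10^7 s = 1.99×10^-7 s⁻¹.
Required C = F₀ / (A ω) = 141 / (6.21 × 1.99×10^-7) = 1.14×10^8 J/(m²·K).
D = C / (ρ c_p) = 1.14×10^8 / (997 × 4190) = 27.3 m.

27.3 m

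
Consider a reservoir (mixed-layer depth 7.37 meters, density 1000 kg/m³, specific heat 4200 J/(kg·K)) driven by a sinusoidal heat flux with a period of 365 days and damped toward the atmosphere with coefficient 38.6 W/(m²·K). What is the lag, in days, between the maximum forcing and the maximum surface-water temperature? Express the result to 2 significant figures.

Areal heat capacity C = ρ c_p D = 1000 × 4200 × 7.37 = 3.10×10^7 J/(m²·K).
ω = 2π / 3.15×10^7 s = 1.99×10^-7 s⁻¹.
Phase lag φ = arctan(Cω/λ) = arctan(6.17/38.6) = 0.158 rad.
Time lag = φ / ω = 0.158 / 1.99×10^-7 = 7.95×10^5 s = 9.20 days.

9.2 days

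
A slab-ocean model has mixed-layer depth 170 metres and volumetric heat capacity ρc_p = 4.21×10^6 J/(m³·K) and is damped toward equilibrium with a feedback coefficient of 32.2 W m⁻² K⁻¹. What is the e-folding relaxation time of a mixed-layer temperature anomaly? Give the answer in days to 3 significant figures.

257 days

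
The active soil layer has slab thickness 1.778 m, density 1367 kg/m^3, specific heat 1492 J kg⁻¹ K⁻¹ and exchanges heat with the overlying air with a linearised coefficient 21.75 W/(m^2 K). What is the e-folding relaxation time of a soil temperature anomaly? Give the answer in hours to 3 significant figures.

46.3 hours

Areal heat capacity C = ρ c_p D = 1367 × 1492 × 1.778 = 3.63×10^6 J/(m²·K).
Relaxation time τ = C / λ = 3.63×10^6 / 21.75 = 1.67×10^5 s.
In hours: 1.67×10^5 s / (3600 s/hour) = 46.3 hours.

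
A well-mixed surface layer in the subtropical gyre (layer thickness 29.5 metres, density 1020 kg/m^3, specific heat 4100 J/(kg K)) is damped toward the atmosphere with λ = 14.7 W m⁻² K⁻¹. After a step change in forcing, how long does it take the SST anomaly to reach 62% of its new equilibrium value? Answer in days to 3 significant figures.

Areal heat capacity C = ρ c_p D = 1020 × 4100 × 29.5 = 1.23×10^8 J/(m^2 K).
τ = C / λ = 1.23×10^8 / 14.7 = 8.39×10^6 s.
Fraction reached: 1 − e^(−t/τ) = 0.62 ⇒ t = −τ ln(1 − 0.62) = τ × 0.968.
t = 8.12×10^6 s = 94.0 days.

94.0 days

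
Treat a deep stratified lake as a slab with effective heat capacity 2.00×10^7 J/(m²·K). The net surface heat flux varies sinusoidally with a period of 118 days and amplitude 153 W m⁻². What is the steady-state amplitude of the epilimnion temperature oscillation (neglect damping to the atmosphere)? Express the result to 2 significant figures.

Areal heat capacity C = 2.00×10^7 J/(m²·K) (given).
Angular frequency ω = 2π / T = 2π / 1.02×10^7 s = 6.16×10^-7 s⁻¹.
Cω = 2.00×10^7 × 6.16×10^-7 = 12.3 W/(m²·K).
Amplitude A = F₀ / (Cω) = 153 / 12.3 = 12.4 K.

12 K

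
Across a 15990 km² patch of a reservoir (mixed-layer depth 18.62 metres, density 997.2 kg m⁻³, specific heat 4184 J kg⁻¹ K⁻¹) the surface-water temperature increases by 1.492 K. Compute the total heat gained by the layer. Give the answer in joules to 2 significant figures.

1.9×10^18 J

Areal heat capacity C = ρ c_p D = 997.2 × 4184 × 18.62 = 7.77×10^7 J/(m^2 K).
Heat per unit area: q = C ΔT = 7.77×10^7 × 1.492 = 1.16×10^8 J/m².
Total heat: Q = q × A = 1.16×10^8 × (15990 × 10⁶ m²) = 1.85×10^18 J.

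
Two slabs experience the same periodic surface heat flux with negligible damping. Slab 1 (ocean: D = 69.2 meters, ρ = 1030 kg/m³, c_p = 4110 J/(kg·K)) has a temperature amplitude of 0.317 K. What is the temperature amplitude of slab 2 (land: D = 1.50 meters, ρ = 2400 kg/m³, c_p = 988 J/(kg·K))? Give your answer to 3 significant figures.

26.1 K

C_ocean = 2.93×10^8 J/(m²·K); C_land = 3.56×10^6 J/(m²·K).
A ∝ 1/C ⇒ A_land = A_ocean × C_ocean/C_land = 0.317 × 82.4 = 26.1 K.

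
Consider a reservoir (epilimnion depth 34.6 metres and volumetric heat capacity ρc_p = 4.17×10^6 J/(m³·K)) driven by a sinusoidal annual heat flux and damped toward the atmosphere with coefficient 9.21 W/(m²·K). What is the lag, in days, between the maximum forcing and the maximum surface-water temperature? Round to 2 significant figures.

73 days

Areal heat capacity C = ρc_p × D = 4.17×10^6 × 34.6 = 1.44×10^8 J/(m^2 K).
ω = 2π / 3.15×10^7 s = 1.99×10^-7 s⁻¹.
Phase lag φ = arctan(Cω/λ) = arctan(28.7/9.21) = 1.26 rad.
Time lag = φ / ω = 1.26 / 1.99×10^-7 = 6.33×10^6 s = 73.2 days.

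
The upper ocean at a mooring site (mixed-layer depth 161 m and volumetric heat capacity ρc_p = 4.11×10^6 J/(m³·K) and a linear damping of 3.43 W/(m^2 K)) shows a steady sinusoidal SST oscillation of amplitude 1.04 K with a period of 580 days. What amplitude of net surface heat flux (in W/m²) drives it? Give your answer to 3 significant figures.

86.4

Areal heat capacity C = ρc_p × D = 4.11×10^6 × 161 = 6.62×10^8 J/(m^2 K).
ω = 2π / 5.01×10^7 s = 1.25×10^-7 s⁻¹.
√((Cω)² + λ²) = √((83.0)² + 3.43²) = 83.0 W/(m²·K).
F₀ = A × √((Cω)²+λ²) = 1.04 × 83.0 = 86.4 W/m².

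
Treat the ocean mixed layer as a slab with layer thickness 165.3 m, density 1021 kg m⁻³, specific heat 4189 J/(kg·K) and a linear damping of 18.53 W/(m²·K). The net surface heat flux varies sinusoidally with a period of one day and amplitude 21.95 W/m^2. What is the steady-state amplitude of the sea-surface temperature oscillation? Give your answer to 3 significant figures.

4.27×10^-4 K

Areal heat capacity C = ρ c_p D = 1021 × 4189 × 165.3 = 7.07×10^8 J/(m²·K).
Angular frequency ω = 2π / T = 2π / 86400 s = 7.27×10^-5 s⁻¹.
√((Cω)² + λ²) = √((51400)² + 18.53²) = 51400 W/(m²·K).
Amplitude A = F₀ / √((Cω)²+λ²) = 21.95 / 51400 = 4.27×10^-4 K.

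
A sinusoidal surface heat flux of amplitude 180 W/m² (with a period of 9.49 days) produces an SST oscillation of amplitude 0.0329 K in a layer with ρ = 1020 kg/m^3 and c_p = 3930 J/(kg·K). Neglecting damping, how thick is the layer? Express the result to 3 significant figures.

ω = 2π / 8.20×10^5 s = 7.66×10^-6 s⁻¹.
Required C = F₀ / (A ω) = 180 / (0.0329 × 7.66×10^-6) = 7.14×10^8 J/(m²·K).
D = C / (ρ c_p) = 7.14×10^8 / (1020 × 3930) = 178 m.

178 m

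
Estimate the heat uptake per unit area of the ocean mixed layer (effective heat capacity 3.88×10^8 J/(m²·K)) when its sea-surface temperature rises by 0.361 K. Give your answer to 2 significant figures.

1.4×10^8

Areal heat capacity C = 3.88×10^8 J/(m²·K) (given).
ΔQ = C ΔT = 3.88×10^8 × 0.361 = 1.40×10^8 J/m².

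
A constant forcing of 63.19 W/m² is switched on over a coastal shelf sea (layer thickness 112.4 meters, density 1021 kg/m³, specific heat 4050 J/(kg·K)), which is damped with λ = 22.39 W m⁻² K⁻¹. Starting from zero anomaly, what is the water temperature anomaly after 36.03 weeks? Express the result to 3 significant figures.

1.83 K

Areal heat capacity C = ρ c_p D = 1021 × 4050 × 112.4 = 4.65×10^8 J/(m^2 K).
τ = C / λ = 4.65×10^8 / 22.39 = 2.08×10^7 s.
Equilibrium anomaly ΔT_eq = F / λ = 63.19 / 22.39 = 2.82 K.
t = 36.03 weeks = 2.18×10^7 s, so t/τ = 1.05.
ΔT(t) = ΔT_eq (1 − e^(−t/τ)) = 2.82 × (1 − e^−1.05) = 1.83 K.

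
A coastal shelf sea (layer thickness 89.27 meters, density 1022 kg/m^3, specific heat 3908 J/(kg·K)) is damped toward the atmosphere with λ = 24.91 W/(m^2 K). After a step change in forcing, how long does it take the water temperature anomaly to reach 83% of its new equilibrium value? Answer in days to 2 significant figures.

Areal heat capacity C = ρ c_p D = 1022 × 3908 × 89.27 = 3.57×10^8 J m⁻² K⁻¹.
τ = C / λ = 3.57×10^8 / 24.91 = 1.43×10^7 s.
Fraction reached: 1 − e^(−t/τ) = 0.83 ⇒ t = −τ ln(1 − 0.83) = τ × 1.77.
t = 2.54×10^7 s = 294 days.

290 days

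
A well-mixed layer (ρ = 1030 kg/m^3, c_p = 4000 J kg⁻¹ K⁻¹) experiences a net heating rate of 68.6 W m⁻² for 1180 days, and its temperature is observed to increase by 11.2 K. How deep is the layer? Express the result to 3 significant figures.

Heat input Q = F Δt = 68.6 × 1.02×10^8 s = 6.99×10^9 J/m².
Required areal heat capacity C = Q / ΔT = 6.24×10^8 J/(m²·K).
Depth D = C / (ρ c_p) = 6.24×10^8 / (1030 × 4000) = 152 m.

152 m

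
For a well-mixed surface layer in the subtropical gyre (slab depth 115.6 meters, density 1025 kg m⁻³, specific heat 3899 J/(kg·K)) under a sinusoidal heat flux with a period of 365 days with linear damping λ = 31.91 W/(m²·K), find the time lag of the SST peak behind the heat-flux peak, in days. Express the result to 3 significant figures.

Areal heat capacity C = ρ c_p D = 1025 × 3899 × 115.6 = 4.62×10^8 J/(m²·K).
ω = 2π / 3.15×10^7 s = 1.99×10^-7 s⁻¹.
Phase lag φ = arctan(Cω/λ) = arctan(92.0/31.91) = 1.24 rad.
Time lag = φ / ω = 1.24 / 1.99×10^-7 = 6.21×10^6 s = 71.9 days.

71.9 days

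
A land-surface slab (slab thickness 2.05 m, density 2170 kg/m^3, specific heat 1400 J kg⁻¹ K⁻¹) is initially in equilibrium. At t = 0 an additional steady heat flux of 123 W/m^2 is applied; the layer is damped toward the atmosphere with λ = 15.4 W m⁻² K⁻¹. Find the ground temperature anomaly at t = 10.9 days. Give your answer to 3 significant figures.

7.21 K

Areal heat capacity C = ρ c_p D = 2170 × 1400 × 2.05 = 6.23×10^6 J/(m^2 K).
τ = C / λ = 6.23×10^6 / 15.4 = 4.04×10^5 s.
Equilibrium anomaly ΔT_eq = F / λ = 123 / 15.4 = 7.99 K.
t = 10.9 days = 9.42×10^5 s, so t/τ = 2.33.
ΔT(t) = ΔT_eq (1 − e^(−t/τ)) = 7.99 × (1 − e^−2.33) = 7.21 K.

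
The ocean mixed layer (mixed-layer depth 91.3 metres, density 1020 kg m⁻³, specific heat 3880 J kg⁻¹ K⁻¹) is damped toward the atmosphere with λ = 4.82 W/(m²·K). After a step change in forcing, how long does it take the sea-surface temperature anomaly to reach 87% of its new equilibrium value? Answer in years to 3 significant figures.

Areal heat capacity C = ρ c_p D = 1020 × 3880 × 91.3 = 3.61×10^8 J/(m^2 K).
τ = C / λ = 3.61×10^8 / 4.82 = 7.50×10^7 s.
Fraction reached: 1 − e^(−t/τ) = 0.87 ⇒ t = −τ ln(1 − 0.87) = τ × 2.04.
t = 1.53×10^8 s = 4.85 years.

4.85 years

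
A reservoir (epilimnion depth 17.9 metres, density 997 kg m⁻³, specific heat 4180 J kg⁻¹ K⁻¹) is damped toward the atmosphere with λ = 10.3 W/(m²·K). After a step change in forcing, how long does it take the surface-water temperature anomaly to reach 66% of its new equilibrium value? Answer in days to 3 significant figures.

Areal heat capacity C = ρ c_p D = 997 × 4180 × 17.9 = 7.46×10^7 J m⁻² K⁻¹.
τ = C / λ = 7.46×10^7 / 10.3 = 7.24×10^6 s.
Fraction reached: 1 − e^(−t/τ) = 0.66 ⇒ t = −τ ln(1 − 0.66) = τ × 1.08.
t = 7.81×10^6 s = 90.4 days.

90.4 days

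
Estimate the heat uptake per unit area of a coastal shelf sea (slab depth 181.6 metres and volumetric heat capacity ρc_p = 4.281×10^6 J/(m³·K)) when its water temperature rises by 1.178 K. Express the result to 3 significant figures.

Areal heat capacity C = ρc_p × D = 4.281×10^6 × 181.6 = 7.77×10^8 J/(m^2 K).
ΔQ = C ΔT = 7.77×10^8 × 1.178 = 9.16×10^8 J/m².

9.16×10^8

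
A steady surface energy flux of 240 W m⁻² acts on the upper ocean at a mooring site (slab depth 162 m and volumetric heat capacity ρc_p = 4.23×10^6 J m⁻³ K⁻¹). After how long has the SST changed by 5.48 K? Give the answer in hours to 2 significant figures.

Areal heat capacity C = ρc_p × D = 4.23×10^6 × 162 = 6.85×10^8 J m⁻² K⁻¹.
Time required: Δt = C ΔT / F = 6.85×10^8 × 5.48 / 240 = 1.56×10^7 s.
In hours: 1.56×10^7 s / (3600 s/hour) = 4350 hours.

4300 hours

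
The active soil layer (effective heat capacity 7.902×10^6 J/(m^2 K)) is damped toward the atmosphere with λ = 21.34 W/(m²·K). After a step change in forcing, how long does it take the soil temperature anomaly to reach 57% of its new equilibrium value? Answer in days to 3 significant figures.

3.62 days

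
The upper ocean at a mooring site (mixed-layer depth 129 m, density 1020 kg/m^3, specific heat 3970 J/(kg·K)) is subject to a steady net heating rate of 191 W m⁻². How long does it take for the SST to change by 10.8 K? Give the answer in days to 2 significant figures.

340 days

Areal heat capacity C = ρ c_p D = 1020 × 3970 × 129 = 5.22×10^8 J m⁻² K⁻¹.
Time required: Δt = C ΔT / F = 5.22×10^8 × 10.8 / 191 = 2.95×10^7 s.
In days: 2.95×10^7 s / (86400 s/day) = 342 days.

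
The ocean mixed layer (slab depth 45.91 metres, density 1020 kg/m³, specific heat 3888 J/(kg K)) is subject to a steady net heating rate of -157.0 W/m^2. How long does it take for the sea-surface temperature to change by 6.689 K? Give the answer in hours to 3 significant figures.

2150 hours

Areal heat capacity C = ρ c_p D = 1020 × 3888 × 45.91 = 1.82×10^8 J/(m^2 K).
Time required: Δt = C ΔT / F = 1.82×10^8 × -6.689 / -157.0 = 7.76×10^6 s.
In hours: 7.76×10^6 s / (3600 s/hour) = 2150 hours.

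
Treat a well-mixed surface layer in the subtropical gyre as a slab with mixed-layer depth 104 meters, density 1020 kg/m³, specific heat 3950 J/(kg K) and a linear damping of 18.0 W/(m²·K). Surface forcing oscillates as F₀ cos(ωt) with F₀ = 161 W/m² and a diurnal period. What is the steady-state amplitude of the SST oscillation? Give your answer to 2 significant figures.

Areal heat capacity C = ρ c_p D = 1020 × 3950 × 104 = 4.19×10^8 J/(m^2 K).
Angular frequency ω = 2π / T = 2π / 86400 s = 7.27×10^-5 s⁻¹.
√((Cω)² + λ²) = √((30500)² + 18.0²) = 30500 W/(m²·K).
Amplitude A = F₀ / √((Cω)²+λ²) = 161 / 30500 = 0.00528 K.

0.0053 K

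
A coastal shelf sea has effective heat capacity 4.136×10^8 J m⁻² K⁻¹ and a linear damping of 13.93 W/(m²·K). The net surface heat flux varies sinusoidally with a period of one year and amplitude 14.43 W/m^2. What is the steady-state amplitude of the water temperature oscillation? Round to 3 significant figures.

0.173 K

Areal heat capacity C = 4.136×10^8 J m⁻² K⁻¹ (given).
Angular frequency ω = 2π / T = 2π / 3.15×10^7 s = 1.99×10^-7 s⁻¹.
√((Cω)² + λ²) = √((82.4)² + 13.93²) = 83.6 W/(m²·K).
Amplitude A = F₀ / √((Cω)²+λ²) = 14.43 / 83.6 = 0.173 K.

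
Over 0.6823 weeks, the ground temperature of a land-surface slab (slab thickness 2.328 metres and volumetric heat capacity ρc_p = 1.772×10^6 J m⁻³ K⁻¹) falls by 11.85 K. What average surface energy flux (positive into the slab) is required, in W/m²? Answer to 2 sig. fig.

-120

Areal heat capacity C = ρc_p × D = 1.772×10^6 × 2.328 = 4.13×10^6 J m⁻² K⁻¹.
Required heat per unit area: Q = C ΔT = 4.13×10^6 × -11.85 = -4.89×10^7 J/m².
Flux F = Q / Δt = -4.89×10^7 / 4.13×10^5 s = -118 W/m².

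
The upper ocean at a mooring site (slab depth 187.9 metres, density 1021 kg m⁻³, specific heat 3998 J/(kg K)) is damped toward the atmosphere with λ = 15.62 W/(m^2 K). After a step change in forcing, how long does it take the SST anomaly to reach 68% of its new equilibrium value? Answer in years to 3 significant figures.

1.77 years

Areal heat capacity C = ρ c_p D = 1021 × 3998 × 187.9 = 7.67×10^8 J/(m^2 K).
τ = C / λ = 7.67×10^8 / 15.62 = 4.91×10^7 s.
Fraction reached: 1 − e^(−t/τ) = 0.68 ⇒ t = −τ ln(1 − 0.68) = τ × 1.14.
t = 5.60×10^7 s = 1.77 years.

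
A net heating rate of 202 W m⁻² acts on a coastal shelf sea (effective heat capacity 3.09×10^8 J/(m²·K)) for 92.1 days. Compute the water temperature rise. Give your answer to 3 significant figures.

Areal heat capacity C = 3.09×10^8 J/(m²·K) (given).
Net heat input Q = F Δt = 202 × (92.1 days × 86400 s/day) = 1.61×10^9 J/m².
ΔT = Q / C = 1.61×10^9 / 3.09×10^8 = 5.20 K.

5.20 K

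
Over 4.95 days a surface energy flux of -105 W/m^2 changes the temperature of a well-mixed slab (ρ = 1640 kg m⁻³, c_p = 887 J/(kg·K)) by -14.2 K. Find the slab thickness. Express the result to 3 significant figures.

Heat input Q = F Δt = -105 × 4.28×10^5 s = -4.49×10^7 J/m².
Required areal heat capacity C = Q / ΔT = 3.16×10^6 J/(m²·K).
Depth D = C / (ρ c_p) = 3.16×10^6 / (1640 × 887) = 2.17 m.

2.17 m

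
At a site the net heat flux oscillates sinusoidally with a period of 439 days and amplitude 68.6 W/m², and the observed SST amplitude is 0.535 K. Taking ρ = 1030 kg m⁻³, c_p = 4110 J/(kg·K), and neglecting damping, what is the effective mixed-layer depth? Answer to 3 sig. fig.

ω = 2π / 3.79×10^7 s = 1.66×10^-7 s⁻¹.
Required C = F₀ / (A ω) = 68.6 / (0.535 × 1.66×10^-7) = 7.74×10^8 J/(m²·K).
D = C / (ρ c_p) = 7.74×10^8 / (1030 × 4110) = 183 m.

183 m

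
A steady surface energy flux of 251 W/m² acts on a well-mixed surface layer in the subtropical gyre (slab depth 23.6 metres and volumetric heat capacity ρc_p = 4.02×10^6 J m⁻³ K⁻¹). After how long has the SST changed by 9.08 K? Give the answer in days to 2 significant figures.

40 days

Areal heat capacity C = ρc_p × D = 4.02×10^6 × 23.6 = 9.49×10^7 J/(m²·K).
Time required: Δt = C ΔT / F = 9.49×10^7 × 9.08 / 251 = 3.43×10^6 s.
In days: 3.43×10^6 s / (86400 s/day) = 39.7 days.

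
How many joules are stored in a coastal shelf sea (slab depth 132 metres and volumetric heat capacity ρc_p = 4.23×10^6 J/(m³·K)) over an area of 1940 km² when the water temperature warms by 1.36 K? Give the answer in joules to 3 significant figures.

Areal heat capacity C = ρc_p × D = 4.23×10^6 × 132 = 5.58×10^8 J/(m^2 K).
Heat per unit area: q = C ΔT = 5.58×10^8 × 1.36 = 7.59×10^8 J/m².
Total heat: Q = q × A = 7.59×10^8 × (1940 × 10⁶ m²) = 1.47×10^18 J.

1.47×10^18 J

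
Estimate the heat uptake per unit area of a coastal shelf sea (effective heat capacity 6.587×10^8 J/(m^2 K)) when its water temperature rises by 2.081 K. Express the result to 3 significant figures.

1.37×10^9

Areal heat capacity C = 6.587×10^8 J/(m^2 K) (given).
ΔQ = C ΔT = 6.59×10^8 × 2.081 = 1.37×10^9 J/m².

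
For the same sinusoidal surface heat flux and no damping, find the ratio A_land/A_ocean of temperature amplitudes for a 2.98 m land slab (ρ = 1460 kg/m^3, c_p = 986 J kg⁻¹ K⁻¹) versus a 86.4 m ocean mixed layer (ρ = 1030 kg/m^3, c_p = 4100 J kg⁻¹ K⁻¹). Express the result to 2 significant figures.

C_ocean = 1030 × 4100 × 86.4 = 3.65×10^8 J/(m²·K).
C_land = 1460 × 986 × 2.98 = 4.29×10^6 J/(m²·K).
Undamped amplitude ∝ 1/C, so A_land/A_ocean = C_ocean/C_land = 85.1.

85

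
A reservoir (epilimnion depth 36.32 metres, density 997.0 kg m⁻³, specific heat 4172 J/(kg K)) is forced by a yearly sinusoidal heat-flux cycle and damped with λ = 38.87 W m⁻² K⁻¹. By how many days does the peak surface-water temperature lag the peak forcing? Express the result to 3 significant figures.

Areal heat capacity C = ρ c_p D = 997.0 × 4172 × 36.32 = 1.51×10^8 J/(m²·K).
ω = 2π / 3.15×10^7 s = 1.99×10^-7 s⁻¹.
Phase lag φ = arctan(Cω/λ) = arctan(30.1/38.87) = 0.659 rad.
Time lag = φ / ω = 0.659 / 1.99×10^-7 = 3.31×10^6 s = 38.3 days.

38.3 days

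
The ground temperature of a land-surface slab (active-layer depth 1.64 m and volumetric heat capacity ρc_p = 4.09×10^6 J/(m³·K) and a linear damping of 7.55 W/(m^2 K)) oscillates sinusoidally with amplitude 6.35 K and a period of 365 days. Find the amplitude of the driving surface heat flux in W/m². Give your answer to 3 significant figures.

48.7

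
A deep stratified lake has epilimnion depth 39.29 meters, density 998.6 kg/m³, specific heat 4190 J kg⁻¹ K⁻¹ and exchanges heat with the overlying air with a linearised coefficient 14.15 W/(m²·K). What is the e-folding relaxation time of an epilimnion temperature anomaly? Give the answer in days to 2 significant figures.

Areal heat capacity C = ρ c_p D = 998.6 × 4190 × 39.29 = 1.64×10^8 J/(m²·K).
Relaxation time τ = C / λ = 1.64×10^8 / 14.15 = 1.16×10^7 s.
In days: 1.16×10^7 s / (86400 s/day) = 134 days.

130 days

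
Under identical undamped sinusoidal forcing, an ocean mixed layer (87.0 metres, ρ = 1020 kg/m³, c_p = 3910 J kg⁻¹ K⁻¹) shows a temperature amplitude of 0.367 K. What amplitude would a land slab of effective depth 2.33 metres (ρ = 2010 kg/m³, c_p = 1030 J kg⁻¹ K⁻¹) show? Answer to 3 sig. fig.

26.4 K

C_ocean = 3.47×10^8 J/(m²·K); C_land = 4.82×10^6 J/(m²·K).
A ∝ 1/C ⇒ A_land = A_ocean × C_ocean/C_land = 0.367 × 71.9 = 26.4 K.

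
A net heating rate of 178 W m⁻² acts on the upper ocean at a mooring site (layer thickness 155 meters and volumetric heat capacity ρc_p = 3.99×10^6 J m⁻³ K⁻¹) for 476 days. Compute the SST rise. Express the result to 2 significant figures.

12 K

Areal heat capacity C = ρc_p × D = 3.99×10^6 × 155 = 6.18×10^8 J m⁻² K⁻¹.
Net heat input Q = F Δt = 178 × (476 days × 86400 s/day) = 7.32×10^9 J/m².
ΔT = Q / C = 7.32×10^9 / 6.18×10^8 = 11.8 K.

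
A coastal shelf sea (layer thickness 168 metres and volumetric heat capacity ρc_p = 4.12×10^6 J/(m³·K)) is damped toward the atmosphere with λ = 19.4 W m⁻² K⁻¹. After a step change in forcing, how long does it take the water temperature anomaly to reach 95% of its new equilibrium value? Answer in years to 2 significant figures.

Areal heat capacity C = ρc_p × D = 4.12×10^6 × 168 = 6.92×10^8 J/(m^2 K).
τ = C / λ = 6.92×10^8 / 19.4 = 3.57×10^7 s.
Fraction reached: 1 − e^(−t/τ) = 0.95 ⇒ t = −τ ln(1 − 0.95) = τ × 3.00.
t = 1.07×10^8 s = 3.39 years.

3.4 years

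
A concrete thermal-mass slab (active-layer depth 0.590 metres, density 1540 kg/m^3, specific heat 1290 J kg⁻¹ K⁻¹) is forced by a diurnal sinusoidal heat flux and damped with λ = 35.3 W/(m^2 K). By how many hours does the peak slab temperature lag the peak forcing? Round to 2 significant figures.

Areal heat capacity C = ρ c_p D = 1540 × 1290 × 0.590 = 1.17×10^6 J/(m^2 K).
ω = 2π / 86400 s = 7.27×10^-5 s⁻¹.
Phase lag φ = arctan(Cω/λ) = arctan(85.2/35.3) = 1.18 rad.
Time lag = φ / ω = 1.18 / 7.27×10^-5 = 16200 s = 4.50 hours.

4.5 hours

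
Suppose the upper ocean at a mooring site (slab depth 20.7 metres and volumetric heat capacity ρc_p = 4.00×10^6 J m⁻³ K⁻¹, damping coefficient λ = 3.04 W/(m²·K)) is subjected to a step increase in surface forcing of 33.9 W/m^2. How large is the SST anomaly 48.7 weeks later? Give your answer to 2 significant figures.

Areal heat capacity C = ρc_p × D = 4.00×10^6 × 20.7 = 8.28×10^7 J m⁻² K⁻¹.
τ = C / λ = 8.28×10^7 / 3.04 = 2.72×10^7 s.
Equilibrium anomaly ΔT_eq = F / λ = 33.9 / 3.04 = 11.2 K.
t = 48.7 weeks = 2.95×10^7 s, so t/τ = 1.08.
ΔT(t) = ΔT_eq (1 − e^(−t/τ)) = 11.2 × (1 − e^−1.08) = 7.37 K.

7.4 K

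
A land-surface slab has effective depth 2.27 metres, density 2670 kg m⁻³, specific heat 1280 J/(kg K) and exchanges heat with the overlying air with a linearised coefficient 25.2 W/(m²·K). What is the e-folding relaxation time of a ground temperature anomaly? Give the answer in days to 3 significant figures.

Areal heat capacity C = ρ c_p D = 2670 × 1280 × 2.27 = 7.76×10^6 J/(m²·K).
Relaxation time τ = C / λ = 7.76×10^6 / 25.2 = 3.08×10^5 s.
In days: 3.08×10^5 s / (86400 s/day) = 3.56 days.

3.56 days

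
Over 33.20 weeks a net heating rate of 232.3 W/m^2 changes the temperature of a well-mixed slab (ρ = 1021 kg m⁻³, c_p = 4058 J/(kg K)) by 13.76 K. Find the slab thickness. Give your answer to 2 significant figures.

Heat input Q = F Δt = 232.3 × 2.01×10^7 s = 4.66×10^9 J/m².
Required areal heat capacity C = Q / ΔT = 3.39×10^8 J/(m²·K).
Depth D = C / (ρ c_p) = 3.39×10^8 / (1021 × 4058) = 81.8 m.

82 m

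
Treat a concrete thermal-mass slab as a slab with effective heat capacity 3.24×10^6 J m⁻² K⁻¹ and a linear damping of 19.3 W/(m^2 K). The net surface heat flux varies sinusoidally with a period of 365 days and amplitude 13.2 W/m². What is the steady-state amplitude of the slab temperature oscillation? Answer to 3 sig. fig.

Areal heat capacity C = 3.24×10^6 J m⁻² K⁻¹ (given).
Angular frequency ω = 2π / T = 2π / 3.15×10^7 s = 1.99×10^-7 s⁻¹.
√((Cω)² + λ²) = √((0.646)² + 19.3²) = 19.3 W/(m²·K).
Amplitude A = F₀ / √((Cω)²+λ²) = 13.2 / 19.3 = 0.684 K.

0.684 K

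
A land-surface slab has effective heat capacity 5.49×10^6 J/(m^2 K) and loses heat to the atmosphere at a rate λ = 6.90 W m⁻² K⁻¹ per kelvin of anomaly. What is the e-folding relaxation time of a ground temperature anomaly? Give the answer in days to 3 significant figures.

9.21 days

Areal heat capacity C = 5.49×10^6 J/(m^2 K) (given).
Relaxation time τ = C / λ = 5.49×10^6 / 6.90 = 7.96×10^5 s.
In days: 7.96×10^5 s / (86400 s/day) = 9.21 days.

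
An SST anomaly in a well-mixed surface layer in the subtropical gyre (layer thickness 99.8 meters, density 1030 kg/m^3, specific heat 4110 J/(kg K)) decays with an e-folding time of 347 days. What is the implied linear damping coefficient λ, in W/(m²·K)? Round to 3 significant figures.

14.1

Areal heat capacity C = ρ c_p D = 1030 × 4110 × 99.8 = 4.22×10^8 J m⁻² K⁻¹.
τ = 347 days = 3.00×10^7 s.
λ = C / τ = 4.22×10^8 / 3.00×10^7 = 14.1 W/(m²·K).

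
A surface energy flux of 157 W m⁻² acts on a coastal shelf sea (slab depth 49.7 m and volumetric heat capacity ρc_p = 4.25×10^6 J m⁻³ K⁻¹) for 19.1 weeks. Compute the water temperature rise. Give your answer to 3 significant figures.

8.59 K

Areal heat capacity C = ρc_p × D = 4.25×10^6 × 49.7 = 2.11×10^8 J/(m²·K).
Net heat input Q = F Δt = 157 × (19.1 weeks × 6.048×10^5 s/week) = 1.81×10^9 J/m².
ΔT = Q / C = 1.81×10^9 / 2.11×10^8 = 8.59 K.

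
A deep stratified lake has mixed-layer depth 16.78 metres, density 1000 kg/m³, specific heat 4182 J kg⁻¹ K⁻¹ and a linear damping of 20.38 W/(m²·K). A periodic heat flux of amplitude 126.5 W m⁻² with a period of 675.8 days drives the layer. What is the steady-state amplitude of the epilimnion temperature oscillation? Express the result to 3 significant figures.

5.82 K

Areal heat capacity C = ρ c_p D = 1000 × 4182 × 16.78 = 7.02×10^7 J m⁻² K⁻¹.
Angular frequency ω = 2π / T = 2π / 5.84×10^7 s = 1.08×10^-7 s⁻¹.
√((Cω)² + λ²) = √((7.55)² + 20.38²) = 21.7 W/(m²·K).
Amplitude A = F₀ / √((Cω)²+λ²) = 126.5 / 21.7 = 5.82 K.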